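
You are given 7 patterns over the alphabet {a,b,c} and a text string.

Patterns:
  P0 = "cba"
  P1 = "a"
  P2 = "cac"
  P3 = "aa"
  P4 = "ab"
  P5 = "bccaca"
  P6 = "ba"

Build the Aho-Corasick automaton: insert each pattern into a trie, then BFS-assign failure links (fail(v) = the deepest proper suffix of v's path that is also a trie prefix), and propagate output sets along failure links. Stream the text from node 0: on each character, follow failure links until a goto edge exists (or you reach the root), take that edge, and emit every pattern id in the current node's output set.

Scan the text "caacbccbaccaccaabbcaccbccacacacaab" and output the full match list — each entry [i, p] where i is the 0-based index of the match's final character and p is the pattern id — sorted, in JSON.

Build:
Trie (insert patterns):
  n0 'ε': a→4 b→9 c→1
  n1 'c': a→5 b→2
  n2 'cb': a→3
  n3 'cba': ·  ←P0
  n4 'a': a→7 b→8  ←P1
  n5 'ca': c→6
  n6 'cac': ·  ←P2
  n7 'aa': ·  ←P3
  n8 'ab': ·  ←P4
  n9 'b': a→15 c→10
  n10 'bc': c→11
  n11 'bcc': a→12
  n12 'bcca': c→13
  n13 'bccac': a→14
  n14 'bccaca': ·  ←P5
  n15 'ba': ·  ←P6

Failure links (BFS by depth):
  n1('c'): parent n0 fail=0; on 'c' 0 → fail=0;  out ∅∪∅=∅
  n4('a'): parent n0 fail=0; on 'a' 0 → fail=0;  out {1}∪∅={1}
  n9('b'): parent n0 fail=0; on 'b' 0 → fail=0;  out ∅∪∅=∅
  n2('cb'): parent n1 fail=0; on 'b' 0 → fail=9;  out ∅∪∅=∅
  n5('ca'): parent n1 fail=0; on 'a' 0 → fail=4;  out ∅∪{1}={1}
  n7('aa'): parent n4 fail=0; on 'a' 0 → fail=4;  out {3}∪{1}={1,3}
  n8('ab'): parent n4 fail=0; on 'b' 0 → fail=9;  out {4}∪∅={4}
  n10('bc'): parent n9 fail=0; on 'c' 0 → fail=1;  out ∅∪∅=∅
  n15('ba'): parent n9 fail=0; on 'a' 0 → fail=4;  out {6}∪{1}={1,6}
  n3('cba'): parent n2 fail=9; on 'a' 9 → fail=15;  out {0}∪{1,6}={0,1,6}
  n6('cac'): parent n5 fail=4; on 'c' 4→0 → fail=1;  out {2}∪∅={2}
  n11('bcc'): parent n10 fail=1; on 'c' 1→0 → fail=1;  out ∅∪∅=∅
  n12('bcca'): parent n11 fail=1; on 'a' 1 → fail=5;  out ∅∪{1}={1}
  n13('bccac'): parent n12 fail=5; on 'c' 5 → fail=6;  out ∅∪{2}={2}
  n14('bccaca'): parent n13 fail=6; on 'a' 6→1 → fail=5;  out {5}∪{1}={1,5}

Scan:
i=0 'c': node 0→1
i=1 'a': node 1→5  ** P1@[1:1]
i=2 'a': node 5→7 ·f  ** P1@[2:2],P3@[1:2]
i=3 'c': node 7→1 ·f
i=4 'b': node 1→2
i=5 'c': node 2→10 ·f
i=6 'c': node 10→11
i=7 'b': node 11→2 ·f
i=8 'a': node 2→3  ** P0@[6:8],P1@[8:8],P6@[7:8]
i=9 'c': node 3→1 ·f
i=10 'c': node 1→1 ·f
i=11 'a': node 1→5  ** P1@[11:11]
i=12 'c': node 5→6  ** P2@[10:12]
i=13 'c': node 6→1 ·f
i=14 'a': node 1→5  ** P1@[14:14]
i=15 'a': node 5→7 ·f  ** P1@[15:15],P3@[14:15]
i=16 'b': node 7→8 ·f  ** P4@[15:16]
i=17 'b': node 8→9 ·f
i=18 'c': node 9→10
i=19 'a': node 10→5 ·f  ** P1@[19:19]
i=20 'c': node 5→6  ** P2@[18:20]
i=21 'c': node 6→1 ·f
i=22 'b': node 1→2
i=23 'c': node 2→10 ·f
i=24 'c': node 10→11
i=25 'a': node 11→12  ** P1@[25:25]
i=26 'c': node 12→13  ** P2@[24:26]
i=27 'a': node 13→14  ** P1@[27:27],P5@[22:27]
i=28 'c': node 14→6 ·f  ** P2@[26:28]
i=29 'a': node 6→5 ·f  ** P1@[29:29]
i=30 'c': node 5→6  ** P2@[28:30]
i=31 'a': node 6→5 ·f  ** P1@[31:31]
i=32 'a': node 5→7 ·f  ** P1@[32:32],P3@[31:32]
i=33 'b': node 7→8 ·f  ** P4@[32:33]

Result: [[1,1],[2,1],[2,3],[8,0],[8,1],[8,6],[11,1],[12,2],[14,1],[15,1],[15,3],[16,4],[19,1],[20,2],[25,1],[26,2],[27,1],[27,5],[28,2],[29,1],[30,2],[31,1],[32,1],[32,3],[33,4]]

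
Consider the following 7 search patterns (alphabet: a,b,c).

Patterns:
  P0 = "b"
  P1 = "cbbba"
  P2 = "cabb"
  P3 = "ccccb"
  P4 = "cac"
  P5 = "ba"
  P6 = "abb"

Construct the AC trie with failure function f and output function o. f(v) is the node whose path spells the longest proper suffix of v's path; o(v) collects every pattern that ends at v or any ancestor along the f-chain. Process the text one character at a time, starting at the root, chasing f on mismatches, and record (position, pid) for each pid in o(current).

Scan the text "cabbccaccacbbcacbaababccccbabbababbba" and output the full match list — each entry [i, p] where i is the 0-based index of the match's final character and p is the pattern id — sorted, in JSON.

Construct AC machine:
Trie nodes:
  0='ε' goto a→16 b→1 c→2
  1='b' goto a→15  ←P0
  2='c' goto a→7 b→3 c→10
  3='cb' goto b→4
  4='cbb' goto b→5
  5='cbbb' goto a→6
  6='cbbba' goto ·  ←P1
  7='ca' goto b→8 c→14
  8='cab' goto b→9
  9='cabb' goto ·  ←P2
  10='cc' goto c→11
  11='ccc' goto c→12
  12='cccc' goto b→13
  13='ccccb' goto ·  ←P3
  14='cac' goto ·  ←P4
  15='ba' goto ·  ←P5
  16='a' goto b→17
  17='ab' goto b→18
  18='abb' goto ·  ←P6

BFS fail/out derivation:
  n1('b'): parent n0 fail=0; on 'b' 0 → fail=0;  out {0}∪∅={0}
  n2('c'): parent n0 fail=0; on 'c' 0 → fail=0;  out ∅∪∅=∅
  n16('a'): parent n0 fail=0; on 'a' 0 → fail=0;  out ∅∪∅=∅
  n3('cb'): parent n2 fail=0; on 'b' 0 → fail=1;  out ∅∪{0}={0}
  n7('ca'): parent n2 fail=0; on 'a' 0 → fail=16;  out ∅∪∅=∅
  n10('cc'): parent n2 fail=0; on 'c' 0 → fail=2;  out ∅∪∅=∅
  n15('ba'): parent n1 fail=0; on 'a' 0 → fail=16;  out {5}∪∅={5}
  n17('ab'): parent n16 fail=0; on 'b' 0 → fail=1;  out ∅∪{0}={0}
  n4('cbb'): parent n3 fail=1; on 'b' 1→0 → fail=1;  out ∅∪{0}={0}
  n8('cab'): parent n7 fail=16; on 'b' 16 → fail=17;  out ∅∪{0}={0}
  n11('ccc'): parent n10 fail=2; on 'c' 2 → fail=10;  out ∅∪∅=∅
  n14('cac'): parent n7 fail=16; on 'c' 16→0 → fail=2;  out {4}∪∅={4}
  n18('abb'): parent n17 fail=1; on 'b' 1→0 → fail=1;  out {6}∪{0}={0,6}
  n5('cbbb'): parent n4 fail=1; on 'b' 1→0 → fail=1;  out ∅∪{0}={0}
  n9('cabb'): parent n8 fail=17; on 'b' 17 → fail=18;  out {2}∪{0,6}={0,2,6}
  n12('cccc'): parent n11 fail=10; on 'c' 10 → fail=11;  out ∅∪∅=∅
  n6('cbbba'): parent n5 fail=1; on 'a' 1 → fail=15;  out {1}∪{5}={1,5}
  n13('ccccb'): parent n12 fail=11; on 'b' 11→10→2 → fail=3;  out {3}∪{0}={0,3}

Scan:
[0] read 'c'  n0⇒n2
[1] read 'a'  n2⇒n7
[2] read 'b'  n7⇒n8  ** P0@[2:2]
[3] read 'b'  n8⇒n9  ** P0@[3:3],P2@[0:3],P6@[1:3]
[4] read 'c'  n9⇒n2 (via fail)
[5] read 'c'  n2⇒n10
[6] read 'a'  n10⇒n7 (via fail)
[7] read 'c'  n7⇒n14  ** P4@[5:7]
[8] read 'c'  n14⇒n10 (via fail)
[9] read 'a'  n10⇒n7 (via fail)
[10] read 'c'  n7⇒n14  ** P4@[8:10]
[11] read 'b'  n14⇒n3 (via fail)  ** P0@[11:11]
[12] read 'b'  n3⇒n4  ** P0@[12:12]
[13] read 'c'  n4⇒n2 (via fail)
[14] read 'a'  n2⇒n7
[15] read 'c'  n7⇒n14  ** P4@[13:15]
[16] read 'b'  n14⇒n3 (via fail)  ** P0@[16:16]
[17] read 'a'  n3⇒n15 (via fail)  ** P5@[16:17]
[18] read 'a'  n15⇒n16 (via fail)
[19] read 'b'  n16⇒n17  ** P0@[19:19]
[20] read 'a'  n17⇒n15 (via fail)  ** P5@[19:20]
[21] read 'b'  n15⇒n17 (via fail)  ** P0@[21:21]
[22] read 'c'  n17⇒n2 (via fail)
[23] read 'c'  n2⇒n10
[24] read 'c'  n10⇒n11
[25] read 'c'  n11⇒n12
[26] read 'b'  n12⇒n13  ** P0@[26:26],P3@[22:26]
[27] read 'a'  n13⇒n15 (via fail)  ** P5@[26:27]
[28] read 'b'  n15⇒n17 (via fail)  ** P0@[28:28]
[29] read 'b'  n17⇒n18  ** P0@[29:29],P6@[27:29]
[30] read 'a'  n18⇒n15 (via fail)  ** P5@[29:30]
[31] read 'b'  n15⇒n17 (via fail)  ** P0@[31:31]
[32] read 'a'  n17⇒n15 (via fail)  ** P5@[31:32]
[33] read 'b'  n15⇒n17 (via fail)  ** P0@[33:33]
[34] read 'b'  n17⇒n18  ** P0@[34:34],P6@[32:34]
[35] read 'b'  n18⇒n1 (via fail)  ** P0@[35:35]
[36] read 'a'  n1⇒n15  ** P5@[35:36]

All matches (sorted): [[2,0],[3,0],[3,2],[3,6],[7,4],[10,4],[11,0],[12,0],[15,4],[16,0],[17,5],[19,0],[20,5],[21,0],[26,0],[26,3],[27,5],[28,0],[29,0],[29,6],[30,5],[31,0],[32,5],[33,0],[34,0],[34,6],[35,0],[36,5]]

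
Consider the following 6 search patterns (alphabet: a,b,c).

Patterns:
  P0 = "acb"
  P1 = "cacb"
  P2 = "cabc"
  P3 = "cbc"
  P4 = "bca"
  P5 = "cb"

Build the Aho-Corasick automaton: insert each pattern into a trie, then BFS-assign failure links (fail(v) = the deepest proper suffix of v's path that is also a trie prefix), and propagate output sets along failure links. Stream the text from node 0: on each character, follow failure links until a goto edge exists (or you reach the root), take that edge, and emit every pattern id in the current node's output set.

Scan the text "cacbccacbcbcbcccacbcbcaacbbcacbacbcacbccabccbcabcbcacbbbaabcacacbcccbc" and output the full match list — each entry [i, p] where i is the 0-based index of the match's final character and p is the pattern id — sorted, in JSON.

Build:
Trie (insert patterns):
  n0 'ε': a→1 b→12 c→4
  n1 'a': c→2
  n2 'ac': b→3
  n3 'acb': ·  [P0 ends]
  n4 'c': a→5 b→10
  n5 'ca': b→8 c→6
  n6 'cac': b→7
  n7 'cacb': ·  [P1 ends]
  n8 'cab': c→9
  n9 'cabc': ·  [P2 ends]
  n10 'cb': c→11  [P5 ends]
  n11 'cbc': ·  [P3 ends]
  n12 'b': c→13
  n13 'bc': a→14
  n14 'bca': ·  [P4 ends]

BFS fail/out derivation:
  fail(1) 'a': from fail(0)=0 chase 'a': 0 ⇒ 0;  out=∅∪out(0)=∅
  fail(4) 'c': from fail(0)=0 chase 'c': 0 ⇒ 0;  out=∅∪out(0)=∅
  fail(12) 'b': from fail(0)=0 chase 'b': 0 ⇒ 0;  out=∅∪out(0)=∅
  fail(2) 'ac': from fail(1)=0 chase 'c': 0 ⇒ 4;  out=∅∪out(4)=∅
  fail(5) 'ca': from fail(4)=0 chase 'a': 0 ⇒ 1;  out=∅∪out(1)=∅
  fail(10) 'cb': from fail(4)=0 chase 'b': 0 ⇒ 12;  out={5}∪out(12)={5}
  fail(13) 'bc': from fail(12)=0 chase 'c': 0 ⇒ 4;  out=∅∪out(4)=∅
  fail(3) 'acb': from fail(2)=4 chase 'b': 4 ⇒ 10;  out={0}∪out(10)={0,5}
  fail(6) 'cac': from fail(5)=1 chase 'c': 1 ⇒ 2;  out=∅∪out(2)=∅
  fail(8) 'cab': from fail(5)=1 chase 'b': 1→0 ⇒ 12;  out=∅∪out(12)=∅
  fail(11) 'cbc': from fail(10)=12 chase 'c': 12 ⇒ 13;  out={3}∪out(13)={3}
  fail(14) 'bca': from fail(13)=4 chase 'a': 4 ⇒ 5;  out={4}∪out(5)={4}
  fail(7) 'cacb': from fail(6)=2 chase 'b': 2 ⇒ 3;  out={1}∪out(3)={0,1,5}
  fail(9) 'cabc': from fail(8)=12 chase 'c': 12 ⇒ 13;  out={2}∪out(13)={2}

Scan:
[0] read 'c'  n0⇒n4
[1] read 'a'  n4⇒n5
[2] read 'c'  n5⇒n6
[3] read 'b'  n6⇒n7  ** P0@[1:3],P1@[0:3],P5@[2:3]
[4] read 'c'  n7⇒n11 (via fail)  ** P3@[2:4]
[5] read 'c'  n11⇒n4 (via fail)
[6] read 'a'  n4⇒n5
[7] read 'c'  n5⇒n6
[8] read 'b'  n6⇒n7  ** P0@[6:8],P1@[5:8],P5@[7:8]
[9] read 'c'  n7⇒n11 (via fail)  ** P3@[7:9]
[10] read 'b'  n11⇒n10 (via fail)  ** P5@[9:10]
[11] read 'c'  n10⇒n11  ** P3@[9:11]
[12] read 'b'  n11⇒n10 (via fail)  ** P5@[11:12]
[13] read 'c'  n10⇒n11  ** P3@[11:13]
[14] read 'c'  n11⇒n4 (via fail)
[15] read 'c'  n4⇒n4 (via fail)
[16] read 'a'  n4⇒n5
[17] read 'c'  n5⇒n6
[18] read 'b'  n6⇒n7  ** P0@[16:18],P1@[15:18],P5@[17:18]
[19] read 'c'  n7⇒n11 (via fail)  ** P3@[17:19]
[20] read 'b'  n11⇒n10 (via fail)  ** P5@[19:20]
[21] read 'c'  n10⇒n11  ** P3@[19:21]
[22] read 'a'  n11⇒n14 (via fail)  ** P4@[20:22]
[23] read 'a'  n14⇒n1 (via fail)
[24] read 'c'  n1⇒n2
[25] read 'b'  n2⇒n3  ** P0@[23:25],P5@[24:25]
[26] read 'b'  n3⇒n12 (via fail)
[27] read 'c'  n12⇒n13
[28] read 'a'  n13⇒n14  ** P4@[26:28]
[29] read 'c'  n14⇒n6 (via fail)
[30] read 'b'  n6⇒n7  ** P0@[28:30],P1@[27:30],P5@[29:30]
[31] read 'a'  n7⇒n1 (via fail)
[32] read 'c'  n1⇒n2
[33] read 'b'  n2⇒n3  ** P0@[31:33],P5@[32:33]
[34] read 'c'  n3⇒n11 (via fail)  ** P3@[32:34]
[35] read 'a'  n11⇒n14 (via fail)  ** P4@[33:35]
[36] read 'c'  n14⇒n6 (via fail)
[37] read 'b'  n6⇒n7  ** P0@[35:37],P1@[34:37],P5@[36:37]
[38] read 'c'  n7⇒n11 (via fail)  ** P3@[36:38]
[39] read 'c'  n11⇒n4 (via fail)
[40] read 'a'  n4⇒n5
[41] read 'b'  n5⇒n8
[42] read 'c'  n8⇒n9  ** P2@[39:42]
[43] read 'c'  n9⇒n4 (via fail)
[44] read 'b'  n4⇒n10  ** P5@[43:44]
[45] read 'c'  n10⇒n11  ** P3@[43:45]
[46] read 'a'  n11⇒n14 (via fail)  ** P4@[44:46]
[47] read 'b'  n14⇒n8 (via fail)
[48] read 'c'  n8⇒n9  ** P2@[45:48]
[49] read 'b'  n9⇒n10 (via fail)  ** P5@[48:49]
[50] read 'c'  n10⇒n11  ** P3@[48:50]
[51] read 'a'  n11⇒n14 (via fail)  ** P4@[49:51]
[52] read 'c'  n14⇒n6 (via fail)
[53] read 'b'  n6⇒n7  ** P0@[51:53],P1@[50:53],P5@[52:53]
[54] read 'b'  n7⇒n12 (via fail)
[55] read 'b'  n12⇒n12 (via fail)
[56] read 'a'  n12⇒n1 (via fail)
[57] read 'a'  n1⇒n1 (via fail)
[58] read 'b'  n1⇒n12 (via fail)
[59] read 'c'  n12⇒n13
[60] read 'a'  n13⇒n14  ** P4@[58:60]
[61] read 'c'  n14⇒n6 (via fail)
[62] read 'a'  n6⇒n5 (via fail)
[63] read 'c'  n5⇒n6
[64] read 'b'  n6⇒n7  ** P0@[62:64],P1@[61:64],P5@[63:64]
[65] read 'c'  n7⇒n11 (via fail)  ** P3@[63:65]
[66] read 'c'  n11⇒n4 (via fail)
[67] read 'c'  n4⇒n4 (via fail)
[68] read 'b'  n4⇒n10  ** P5@[67:68]
[69] read 'c'  n10⇒n11  ** P3@[67:69]

All matches (sorted): [[3,0],[3,1],[3,5],[4,3],[8,0],[8,1],[8,5],[9,3],[10,5],[11,3],[12,5],[13,3],[18,0],[18,1],[18,5],[19,3],[20,5],[21,3],[22,4],[25,0],[25,5],[28,4],[30,0],[30,1],[30,5],[33,0],[33,5],[34,3],[35,4],[37,0],[37,1],[37,5],[38,3],[42,2],[44,5],[45,3],[46,4],[48,2],[49,5],[50,3],[51,4],[53,0],[53,1],[53,5],[60,4],[64,0],[64,1],[64,5],[65,3],[68,5],[69,3]]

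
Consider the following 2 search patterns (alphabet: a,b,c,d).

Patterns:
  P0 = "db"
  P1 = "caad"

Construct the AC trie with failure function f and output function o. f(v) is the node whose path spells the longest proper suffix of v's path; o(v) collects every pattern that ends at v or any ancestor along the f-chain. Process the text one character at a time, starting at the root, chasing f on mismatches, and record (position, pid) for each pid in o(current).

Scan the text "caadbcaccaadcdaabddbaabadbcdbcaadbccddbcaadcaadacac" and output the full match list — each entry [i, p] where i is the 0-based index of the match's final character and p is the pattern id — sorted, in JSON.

Build:
Trie nodes:
  0='ε' goto c→3 d→1
  1='d' goto b→2
  2='db' goto ·  [P0 ends]
  3='c' goto a→4
  4='ca' goto a→5
  5='caa' goto d→6
  6='caad' goto ·  [P1 ends]

Failure links (BFS by depth):
  n1('d'): parent n0 fail=0; on 'd' 0 → fail=0;  out ∅∪∅=∅
  n3('c'): parent n0 fail=0; on 'c' 0 → fail=0;  out ∅∪∅=∅
  n2('db'): parent n1 fail=0; on 'b' 0 → fail=0;  out {0}∪∅={0}
  n4('ca'): parent n3 fail=0; on 'a' 0 → fail=0;  out ∅∪∅=∅
  n5('caa'): parent n4 fail=0; on 'a' 0 → fail=0;  out ∅∪∅=∅
  n6('caad'): parent n5 fail=0; on 'd' 0 → fail=1;  out {1}∪∅={1}

Text stream:
pos 0 'c': at 3
pos 1 'a': at 4
pos 2 'a': at 5
pos 3 'd': at 6  ** P1@[0:3]
pos 4 'b': at 2 (via fail)  ** P0@[3:4]
pos 5 'c': at 3 (via fail)
pos 6 'a': at 4
pos 7 'c': at 3 (via fail)
pos 8 'c': at 3 (via fail)
pos 9 'a': at 4
pos 10 'a': at 5
pos 11 'd': at 6  ** P1@[8:11]
pos 12 'c': at 3 (via fail)
pos 13 'd': at 1 (via fail)
pos 14 'a': at 0 (via fail)
pos 15 'a': at 0
pos 16 'b': at 0
pos 17 'd': at 1
pos 18 'd': at 1 (via fail)
pos 19 'b': at 2  ** P0@[18:19]
pos 20 'a': at 0 (via fail)
pos 21 'a': at 0
pos 22 'b': at 0
pos 23 'a': at 0
pos 24 'd': at 1
pos 25 'b': at 2  ** P0@[24:25]
pos 26 'c': at 3 (via fail)
pos 27 'd': at 1 (via fail)
pos 28 'b': at 2  ** P0@[27:28]
pos 29 'c': at 3 (via fail)
pos 30 'a': at 4
pos 31 'a': at 5
pos 32 'd': at 6  ** P1@[29:32]
pos 33 'b': at 2 (via fail)  ** P0@[32:33]
pos 34 'c': at 3 (via fail)
pos 35 'c': at 3 (via fail)
pos 36 'd': at 1 (via fail)
pos 37 'd': at 1 (via fail)
pos 38 'b': at 2  ** P0@[37:38]
pos 39 'c': at 3 (via fail)
pos 40 'a': at 4
pos 41 'a': at 5
pos 42 'd': at 6  ** P1@[39:42]
pos 43 'c': at 3 (via fail)
pos 44 'a': at 4
pos 45 'a': at 5
pos 46 'd': at 6  ** P1@[43:46]
pos 47 'a': at 0 (via fail)
pos 48 'c': at 3
pos 49 'a': at 4
pos 50 'c': at 3 (via fail)

All matches (sorted): [[3,1],[4,0],[11,1],[19,0],[25,0],[28,0],[32,1],[33,0],[38,0],[42,1],[46,1]]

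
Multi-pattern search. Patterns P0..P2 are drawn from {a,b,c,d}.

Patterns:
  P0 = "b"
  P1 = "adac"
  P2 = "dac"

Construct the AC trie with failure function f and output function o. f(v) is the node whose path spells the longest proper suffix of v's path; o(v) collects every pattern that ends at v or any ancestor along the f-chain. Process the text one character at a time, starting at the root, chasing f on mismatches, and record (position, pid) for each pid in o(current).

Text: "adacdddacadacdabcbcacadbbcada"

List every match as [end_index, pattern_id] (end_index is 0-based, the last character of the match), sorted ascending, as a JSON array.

Build automaton:
Trie (insert patterns):
  n0 'ε': a→2 b→1 d→6
  n1 'b': ·  ←P0
  n2 'a': d→3
  n3 'ad': a→4
  n4 'ada': c→5
  n5 'adac': ·  ←P1
  n6 'd': a→7
  n7 'da': c→8
  n8 'dac': ·  ←P2

BFS fail/out derivation:
  n1('b'): parent n0 fail=0; on 'b' 0 → fail=0;  out {0}∪∅={0}
  n2('a'): parent n0 fail=0; on 'a' 0 → fail=0;  out ∅∪∅=∅
  n6('d'): parent n0 fail=0; on 'd' 0 → fail=0;  out ∅∪∅=∅
  n3('ad'): parent n2 fail=0; on 'd' 0 → fail=6;  out ∅∪∅=∅
  n7('da'): parent n6 fail=0; on 'a' 0 → fail=2;  out ∅∪∅=∅
  n4('ada'): parent n3 fail=6; on 'a' 6 → fail=7;  out ∅∪∅=∅
  n8('dac'): parent n7 fail=2; on 'c' 2→0 → fail=0;  out {2}∪∅={2}
  n5('adac'): parent n4 fail=7; on 'c' 7 → fail=8;  out {1}∪{2}={1,2}

Run:
pos 0 'a': at 2
pos 1 'd': at 3
pos 2 'a': at 4
pos 3 'c': at 5  emit P1@[0:3],P2@[1:3]
pos 4 'd': at 6 (fail-walked)
pos 5 'd': at 6 (fail-walked)
pos 6 'd': at 6 (fail-walked)
pos 7 'a': at 7
pos 8 'c': at 8  emit P2@[6:8]
pos 9 'a': at 2 (fail-walked)
pos 10 'd': at 3
pos 11 'a': at 4
pos 12 'c': at 5  emit P1@[9:12],P2@[10:12]
pos 13 'd': at 6 (fail-walked)
pos 14 'a': at 7
pos 15 'b': at 1 (fail-walked)  emit P0@[15:15]
pos 16 'c': at 0 (fail-walked)
pos 17 'b': at 1  emit P0@[17:17]
pos 18 'c': at 0 (fail-walked)
pos 19 'a': at 2
pos 20 'c': at 0 (fail-walked)
pos 21 'a': at 2
pos 22 'd': at 3
pos 23 'b': at 1 (fail-walked)  emit P0@[23:23]
pos 24 'b': at 1 (fail-walked)  emit P0@[24:24]
pos 25 'c': at 0 (fail-walked)
pos 26 'a': at 2
pos 27 'd': at 3
pos 28 'a': at 4

All matches (sorted): [[3,1],[3,2],[8,2],[12,1],[12,2],[15,0],[17,0],[23,0],[24,0]]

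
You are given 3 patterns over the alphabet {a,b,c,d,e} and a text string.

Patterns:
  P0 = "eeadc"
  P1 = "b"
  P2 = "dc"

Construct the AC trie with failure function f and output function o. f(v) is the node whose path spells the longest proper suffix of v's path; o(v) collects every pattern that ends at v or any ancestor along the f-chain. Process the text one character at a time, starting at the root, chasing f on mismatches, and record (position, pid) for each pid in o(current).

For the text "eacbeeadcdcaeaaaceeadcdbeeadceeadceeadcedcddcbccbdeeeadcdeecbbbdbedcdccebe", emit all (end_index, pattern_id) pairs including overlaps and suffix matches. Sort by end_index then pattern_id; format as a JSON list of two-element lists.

Build automaton:
Trie (insert patterns):
  0='ε' goto b→6 d→7 e→1
  1='e' goto e→2
  2='ee' goto a→3
  3='eea' goto d→4
  4='eead' goto c→5
  5='eeadc' goto ·  ←P0
  6='b' goto ·  ←P1
  7='d' goto c→8
  8='dc' goto ·  ←P2

Failure links (BFS by depth):
  fail(1) 'e': from fail(0)=0 chase 'e': 0 ⇒ 0;  out=∅∪out(0)=∅
  fail(6) 'b': from fail(0)=0 chase 'b': 0 ⇒ 0;  out={1}∪out(0)={1}
  fail(7) 'd': from fail(0)=0 chase 'd': 0 ⇒ 0;  out=∅∪out(0)=∅
  fail(2) 'ee': from fail(1)=0 chase 'e': 0 ⇒ 1;  out=∅∪out(1)=∅
  fail(8) 'dc': from fail(7)=0 chase 'c': 0 ⇒ 0;  out={2}∪out(0)={2}
  fail(3) 'eea': from fail(2)=1 chase 'a': 1→0 ⇒ 0;  out=∅∪out(0)=∅
  fail(4) 'eead': from fail(3)=0 chase 'd': 0 ⇒ 7;  out=∅∪out(7)=∅
  fail(5) 'eeadc': from fail(4)=7 chase 'c': 7 ⇒ 8;  out={0}∪out(8)={0,2}

Run:
i=0 'e': node 0→1
i=1 'a': node 1→0 (via fail)
i=2 'c': node 0→0
i=3 'b': node 0→6  → match P1@[3:3]
i=4 'e': node 6→1 (via fail)
i=5 'e': node 1→2
i=6 'a': node 2→3
i=7 'd': node 3→4
i=8 'c': node 4→5  → match P0@[4:8],P2@[7:8]
i=9 'd': node 5→7 (via fail)
i=10 'c': node 7→8  → match P2@[9:10]
i=11 'a': node 8→0 (via fail)
i=12 'e': node 0→1
i=13 'a': node 1→0 (via fail)
i=14 'a': node 0→0
i=15 'a': node 0→0
i=16 'c': node 0→0
i=17 'e': node 0→1
i=18 'e': node 1→2
i=19 'a': node 2→3
i=20 'd': node 3→4
i=21 'c': node 4→5  → match P0@[17:21],P2@[20:21]
i=22 'd': node 5→7 (via fail)
i=23 'b': node 7→6 (via fail)  → match P1@[23:23]
i=24 'e': node 6→1 (via fail)
i=25 'e': node 1→2
i=26 'a': node 2→3
i=27 'd': node 3→4
i=28 'c': node 4→5  → match P0@[24:28],P2@[27:28]
i=29 'e': node 5→1 (via fail)
i=30 'e': node 1→2
i=31 'a': node 2→3
i=32 'd': node 3→4
i=33 'c': node 4→5  → match P0@[29:33],P2@[32:33]
i=34 'e': node 5→1 (via fail)
i=35 'e': node 1→2
i=36 'a': node 2→3
i=37 'd': node 3→4
i=38 'c': node 4→5  → match P0@[34:38],P2@[37:38]
i=39 'e': node 5→1 (via fail)
i=40 'd': node 1→7 (via fail)
i=41 'c': node 7→8  → match P2@[40:41]
i=42 'd': node 8→7 (via fail)
i=43 'd': node 7→7 (via fail)
i=44 'c': node 7→8  → match P2@[43:44]
i=45 'b': node 8→6 (via fail)  → match P1@[45:45]
i=46 'c': node 6→0 (via fail)
i=47 'c': node 0→0
i=48 'b': node 0→6  → match P1@[48:48]
i=49 'd': node 6→7 (via fail)
i=50 'e': node 7→1 (via fail)
i=51 'e': node 1→2
i=52 'e': node 2→2 (via fail)
i=53 'a': node 2→3
i=54 'd': node 3→4
i=55 'c': node 4→5  → match P0@[51:55],P2@[54:55]
i=56 'd': node 5→7 (via fail)
i=57 'e': node 7→1 (via fail)
i=58 'e': node 1→2
i=59 'c': node 2→0 (via fail)
i=60 'b': node 0→6  → match P1@[60:60]
i=61 'b': node 6→6 (via fail)  → match P1@[61:61]
i=62 'b': node 6→6 (via fail)  → match P1@[62:62]
i=63 'd': node 6→7 (via fail)
i=64 'b': node 7→6 (via fail)  → match P1@[64:64]
i=65 'e': node 6→1 (via fail)
i=66 'd': node 1→7 (via fail)
i=67 'c': node 7→8  → match P2@[66:67]
i=68 'd': node 8→7 (via fail)
i=69 'c': node 7→8  → match P2@[68:69]
i=70 'c': node 8→0 (via fail)
i=71 'e': node 0→1
i=72 'b': node 1→6 (via fail)  → match P1@[72:72]
i=73 'e': node 6→1 (via fail)

Matches: [[3,1],[8,0],[8,2],[10,2],[21,0],[21,2],[23,1],[28,0],[28,2],[33,0],[33,2],[38,0],[38,2],[41,2],[44,2],[45,1],[48,1],[55,0],[55,2],[60,1],[61,1],[62,1],[64,1],[67,2],[69,2],[72,1]]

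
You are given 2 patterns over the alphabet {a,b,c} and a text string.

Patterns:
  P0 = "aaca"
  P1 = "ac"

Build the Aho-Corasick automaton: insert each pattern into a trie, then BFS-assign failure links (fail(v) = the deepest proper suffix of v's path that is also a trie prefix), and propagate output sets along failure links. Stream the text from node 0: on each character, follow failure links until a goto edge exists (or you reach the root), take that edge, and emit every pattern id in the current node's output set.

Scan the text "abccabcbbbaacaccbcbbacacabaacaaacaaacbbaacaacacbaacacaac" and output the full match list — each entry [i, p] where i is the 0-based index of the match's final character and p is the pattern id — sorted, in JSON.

Construct AC machine:
Trie (insert patterns):
  0='ε' goto a→1
  1='a' goto a→2 c→5
  2='aa' goto c→3
  3='aac' goto a→4
  4='aaca' goto ·  ←P0
  5='ac' goto ·  ←P1

BFS fail/out derivation:
  n1('a'): parent n0 fail=0; on 'a' 0 → fail=0;  out ∅∪∅=∅
  n2('aa'): parent n1 fail=0; on 'a' 0 → fail=1;  out ∅∪∅=∅
  n5('ac'): parent n1 fail=0; on 'c' 0 → fail=0;  out {1}∪∅={1}
  n3('aac'): parent n2 fail=1; on 'c' 1 → fail=5;  out ∅∪{1}={1}
  n4('aaca'): parent n3 fail=5; on 'a' 5→0 → fail=1;  out {0}∪∅={0}

Scan:
[0] read 'a'  n0⇒n1
[1] read 'b'  n1⇒n0 (fail-walked)
[2] read 'c'  n0⇒n0
[3] read 'c'  n0⇒n0
[4] read 'a'  n0⇒n1
[5] read 'b'  n1⇒n0 (fail-walked)
[6] read 'c'  n0⇒n0
[7] read 'b'  n0⇒n0
[8] read 'b'  n0⇒n0
[9] read 'b'  n0⇒n0
[10] read 'a'  n0⇒n1
[11] read 'a'  n1⇒n2
[12] read 'c'  n2⇒n3  → match P1@[11:12]
[13] read 'a'  n3⇒n4  → match P0@[10:13]
[14] read 'c'  n4⇒n5 (fail-walked)  → match P1@[13:14]
[15] read 'c'  n5⇒n0 (fail-walked)
[16] read 'b'  n0⇒n0
[17] read 'c'  n0⇒n0
[18] read 'b'  n0⇒n0
[19] read 'b'  n0⇒n0
[20] read 'a'  n0⇒n1
[21] read 'c'  n1⇒n5  → match P1@[20:21]
[22] read 'a'  n5⇒n1 (fail-walked)
[23] read 'c'  n1⇒n5  → match P1@[22:23]
[24] read 'a'  n5⇒n1 (fail-walked)
[25] read 'b'  n1⇒n0 (fail-walked)
[26] read 'a'  n0⇒n1
[27] read 'a'  n1⇒n2
[28] read 'c'  n2⇒n3  → match P1@[27:28]
[29] read 'a'  n3⇒n4  → match P0@[26:29]
[30] read 'a'  n4⇒n2 (fail-walked)
[31] read 'a'  n2⇒n2 (fail-walked)
[32] read 'c'  n2⇒n3  → match P1@[31:32]
[33] read 'a'  n3⇒n4  → match P0@[30:33]
[34] read 'a'  n4⇒n2 (fail-walked)
[35] read 'a'  n2⇒n2 (fail-walked)
[36] read 'c'  n2⇒n3  → match P1@[35:36]
[37] read 'b'  n3⇒n0 (fail-walked)
[38] read 'b'  n0⇒n0
[39] read 'a'  n0⇒n1
[40] read 'a'  n1⇒n2
[41] read 'c'  n2⇒n3  → match P1@[40:41]
[42] read 'a'  n3⇒n4  → match P0@[39:42]
[43] read 'a'  n4⇒n2 (fail-walked)
[44] read 'c'  n2⇒n3  → match P1@[43:44]
[45] read 'a'  n3⇒n4  → match P0@[42:45]
[46] read 'c'  n4⇒n5 (fail-walked)  → match P1@[45:46]
[47] read 'b'  n5⇒n0 (fail-walked)
[48] read 'a'  n0⇒n1
[49] read 'a'  n1⇒n2
[50] read 'c'  n2⇒n3  → match P1@[49:50]
[51] read 'a'  n3⇒n4  → match P0@[48:51]
[52] read 'c'  n4⇒n5 (fail-walked)  → match P1@[51:52]
[53] read 'a'  n5⇒n1 (fail-walked)
[54] read 'a'  n1⇒n2
[55] read 'c'  n2⇒n3  → match P1@[54:55]

Result: [[12,1],[13,0],[14,1],[21,1],[23,1],[28,1],[29,0],[32,1],[33,0],[36,1],[41,1],[42,0],[44,1],[45,0],[46,1],[50,1],[51,0],[52,1],[55,1]]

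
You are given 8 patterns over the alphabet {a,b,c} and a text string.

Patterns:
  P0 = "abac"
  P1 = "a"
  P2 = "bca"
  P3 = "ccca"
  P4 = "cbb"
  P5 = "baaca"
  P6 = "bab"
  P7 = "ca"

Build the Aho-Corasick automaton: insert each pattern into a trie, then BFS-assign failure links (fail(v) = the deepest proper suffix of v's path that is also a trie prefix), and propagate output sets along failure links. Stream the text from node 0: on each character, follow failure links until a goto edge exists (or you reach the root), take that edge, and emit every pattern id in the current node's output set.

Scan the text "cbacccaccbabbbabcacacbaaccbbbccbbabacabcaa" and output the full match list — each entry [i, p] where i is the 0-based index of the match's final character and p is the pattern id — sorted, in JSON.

Construct AC machine:
Trie (insert patterns):
  0='ε' goto a→1 b→5 c→8
  1='a' goto b→2  [P1 ends]
  2='ab' goto a→3
  3='aba' goto c→4
  4='abac' goto ·  [P0 ends]
  5='b' goto a→14 c→6
  6='bc' goto a→7
  7='bca' goto ·  [P2 ends]
  8='c' goto a→19 b→12 c→9
  9='cc' goto c→10
  10='ccc' goto a→11
  11='ccca' goto ·  [P3 ends]
  12='cb' goto b→13
  13='cbb' goto ·  [P4 ends]
  14='ba' goto a→15 b→18
  15='baa' goto c→16
  16='baac' goto a→17
  17='baaca' goto ·  [P5 ends]
  18='bab' goto ·  [P6 ends]
  19='ca' goto ·  [P7 ends]

Failure links (BFS by depth):
  fail(1) 'a': from fail(0)=0 chase 'a': 0 ⇒ 0;  out={1}∪out(0)={1}
  fail(5) 'b': from fail(0)=0 chase 'b': 0 ⇒ 0;  out=∅∪out(0)=∅
  fail(8) 'c': from fail(0)=0 chase 'c': 0 ⇒ 0;  out=∅∪out(0)=∅
  fail(2) 'ab': from fail(1)=0 chase 'b': 0 ⇒ 5;  out=∅∪out(5)=∅
  fail(6) 'bc': from fail(5)=0 chase 'c': 0 ⇒ 8;  out=∅∪out(8)=∅
  fail(9) 'cc': from fail(8)=0 chase 'c': 0 ⇒ 8;  out=∅∪out(8)=∅
  fail(12) 'cb': from fail(8)=0 chase 'b': 0 ⇒ 5;  out=∅∪out(5)=∅
  fail(14) 'ba': from fail(5)=0 chase 'a': 0 ⇒ 1;  out=∅∪out(1)={1}
  fail(19) 'ca': from fail(8)=0 chase 'a': 0 ⇒ 1;  out={7}∪out(1)={1,7}
  fail(3) 'aba': from fail(2)=5 chase 'a': 5 ⇒ 14;  out=∅∪out(14)={1}
  fail(7) 'bca': from fail(6)=8 chase 'a': 8 ⇒ 19;  out={2}∪out(19)={1,2,7}
  fail(10) 'ccc': from fail(9)=8 chase 'c': 8 ⇒ 9;  out=∅∪out(9)=∅
  fail(13) 'cbb': from fail(12)=5 chase 'b': 5→0 ⇒ 5;  out={4}∪out(5)={4}
  fail(15) 'baa': from fail(14)=1 chase 'a': 1→0 ⇒ 1;  out=∅∪out(1)={1}
  fail(18) 'bab': from fail(14)=1 chase 'b': 1 ⇒ 2;  out={6}∪out(2)={6}
  fail(4) 'abac': from fail(3)=14 chase 'c': 14→1→0 ⇒ 8;  out={0}∪out(8)={0}
  fail(11) 'ccca': from fail(10)=9 chase 'a': 9→8 ⇒ 19;  out={3}∪out(19)={1,3,7}
  fail(16) 'baac': from fail(15)=1 chase 'c': 1→0 ⇒ 8;  out=∅∪out(8)=∅
  fail(17) 'baaca': from fail(16)=8 chase 'a': 8 ⇒ 19;  out={5}∪out(19)={1,5,7}

Scan:
pos 0 'c': at 8
pos 1 'b': at 12
pos 2 'a': at 14 (fail-walked)  → match P1@[2:2]
pos 3 'c': at 8 (fail-walked)
pos 4 'c': at 9
pos 5 'c': at 10
pos 6 'a': at 11  → match P1@[6:6],P3@[3:6],P7@[5:6]
pos 7 'c': at 8 (fail-walked)
pos 8 'c': at 9
pos 9 'b': at 12 (fail-walked)
pos 10 'a': at 14 (fail-walked)  → match P1@[10:10]
pos 11 'b': at 18  → match P6@[9:11]
pos 12 'b': at 5 (fail-walked)
pos 13 'b': at 5 (fail-walked)
pos 14 'a': at 14  → match P1@[14:14]
pos 15 'b': at 18  → match P6@[13:15]
pos 16 'c': at 6 (fail-walked)
pos 17 'a': at 7  → match P1@[17:17],P2@[15:17],P7@[16:17]
pos 18 'c': at 8 (fail-walked)
pos 19 'a': at 19  → match P1@[19:19],P7@[18:19]
pos 20 'c': at 8 (fail-walked)
pos 21 'b': at 12
pos 22 'a': at 14 (fail-walked)  → match P1@[22:22]
pos 23 'a': at 15  → match P1@[23:23]
pos 24 'c': at 16
pos 25 'c': at 9 (fail-walked)
pos 26 'b': at 12 (fail-walked)
pos 27 'b': at 13  → match P4@[25:27]
pos 28 'b': at 5 (fail-walked)
pos 29 'c': at 6
pos 30 'c': at 9 (fail-walked)
pos 31 'b': at 12 (fail-walked)
pos 32 'b': at 13  → match P4@[30:32]
pos 33 'a': at 14 (fail-walked)  → match P1@[33:33]
pos 34 'b': at 18  → match P6@[32:34]
pos 35 'a': at 3 (fail-walked)  → match P1@[35:35]
pos 36 'c': at 4  → match P0@[33:36]
pos 37 'a': at 19 (fail-walked)  → match P1@[37:37],P7@[36:37]
pos 38 'b': at 2 (fail-walked)
pos 39 'c': at 6 (fail-walked)
pos 40 'a': at 7  → match P1@[40:40],P2@[38:40],P7@[39:40]
pos 41 'a': at 1 (fail-walked)  → match P1@[41:41]

Result: [[2,1],[6,1],[6,3],[6,7],[10,1],[11,6],[14,1],[15,6],[17,1],[17,2],[17,7],[19,1],[19,7],[22,1],[23,1],[27,4],[32,4],[33,1],[34,6],[35,1],[36,0],[37,1],[37,7],[40,1],[40,2],[40,7],[41,1]]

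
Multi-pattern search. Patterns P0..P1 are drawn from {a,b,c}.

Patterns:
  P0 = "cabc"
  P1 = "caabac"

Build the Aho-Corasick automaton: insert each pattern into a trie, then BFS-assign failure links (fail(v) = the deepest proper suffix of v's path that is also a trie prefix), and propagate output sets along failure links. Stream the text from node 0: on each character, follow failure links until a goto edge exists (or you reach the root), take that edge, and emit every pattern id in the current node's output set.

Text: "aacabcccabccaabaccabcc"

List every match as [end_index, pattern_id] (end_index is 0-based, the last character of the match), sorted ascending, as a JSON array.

Build:
Trie (insert patterns):
  0='ε' goto c→1
  1='c' goto a→2
  2='ca' goto a→5 b→3
  3='cab' goto c→4
  4='cabc' goto ·  [P0 ends]
  5='caa' goto b→6
  6='caab' goto a→7
  7='caaba' goto c→8
  8='caabac' goto ·  [P1 ends]

BFS fail/out derivation:
  fail(1) 'c': from fail(0)=0 chase 'c': 0 ⇒ 0;  out=∅∪out(0)=∅
  fail(2) 'ca': from fail(1)=0 chase 'a': 0 ⇒ 0;  out=∅∪out(0)=∅
  fail(3) 'cab': from fail(2)=0 chase 'b': 0 ⇒ 0;  out=∅∪out(0)=∅
  fail(5) 'caa': from fail(2)=0 chase 'a': 0 ⇒ 0;  out=∅∪out(0)=∅
  fail(4) 'cabc': from fail(3)=0 chase 'c': 0 ⇒ 1;  out={0}∪out(1)={0}
  fail(6) 'caab': from fail(5)=0 chase 'b': 0 ⇒ 0;  out=∅∪out(0)=∅
  fail(7) 'caaba': from fail(6)=0 chase 'a': 0 ⇒ 0;  out=∅∪out(0)=∅
  fail(8) 'caabac': from fail(7)=0 chase 'c': 0 ⇒ 1;  out={1}∪out(1)={1}

Text stream:
pos 0 'a': at 0
pos 1 'a': at 0
pos 2 'c': at 1
pos 3 'a': at 2
pos 4 'b': at 3
pos 5 'c': at 4  → match P0@[2:5]
pos 6 'c': at 1 (via fail)
pos 7 'c': at 1 (via fail)
pos 8 'a': at 2
pos 9 'b': at 3
pos 10 'c': at 4  → match P0@[7:10]
pos 11 'c': at 1 (via fail)
pos 12 'a': at 2
pos 13 'a': at 5
pos 14 'b': at 6
pos 15 'a': at 7
pos 16 'c': at 8  → match P1@[11:16]
pos 17 'c': at 1 (via fail)
pos 18 'a': at 2
pos 19 'b': at 3
pos 20 'c': at 4  → match P0@[17:20]
pos 21 'c': at 1 (via fail)

Matches: [[5,0],[10,0],[16,1],[20,0]]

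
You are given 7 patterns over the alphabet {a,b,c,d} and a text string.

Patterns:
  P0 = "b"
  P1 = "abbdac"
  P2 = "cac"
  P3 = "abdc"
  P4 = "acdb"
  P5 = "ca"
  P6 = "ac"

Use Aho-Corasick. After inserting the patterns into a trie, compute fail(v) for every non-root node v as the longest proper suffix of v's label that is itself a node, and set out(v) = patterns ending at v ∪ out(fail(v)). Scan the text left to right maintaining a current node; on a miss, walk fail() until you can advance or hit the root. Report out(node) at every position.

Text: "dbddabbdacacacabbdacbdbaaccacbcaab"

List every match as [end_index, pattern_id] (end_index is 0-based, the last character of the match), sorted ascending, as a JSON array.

Build:
Trie (insert patterns):
  0='ε' goto a→2 b→1 c→8
  1='b' goto ·  ←P0
  2='a' goto b→3 c→13
  3='ab' goto b→4 d→11
  4='abb' goto d→5
  5='abbd' goto a→6
  6='abbda' goto c→7
  7='abbdac' goto ·  ←P1
  8='c' goto a→9
  9='ca' goto c→10  ←P5
  10='cac' goto ·  ←P2
  11='abd' goto c→12
  12='abdc' goto ·  ←P3
  13='ac' goto d→14  ←P6
  14='acd' goto b→15
  15='acdb' goto ·  ←P4

Failure links (BFS by depth):
  fail(1) 'b': from fail(0)=0 chase 'b': 0 ⇒ 0;  out={0}∪out(0)={0}
  fail(2) 'a': from fail(0)=0 chase 'a': 0 ⇒ 0;  out=∅∪out(0)=∅
  fail(8) 'c': from fail(0)=0 chase 'c': 0 ⇒ 0;  out=∅∪out(0)=∅
  fail(3) 'ab': from fail(2)=0 chase 'b': 0 ⇒ 1;  out=∅∪out(1)={0}
  fail(9) 'ca': from fail(8)=0 chase 'a': 0 ⇒ 2;  out={5}∪out(2)={5}
  fail(13) 'ac': from fail(2)=0 chase 'c': 0 ⇒ 8;  out={6}∪out(8)={6}
  fail(4) 'abb': from fail(3)=1 chase 'b': 1→0 ⇒ 1;  out=∅∪out(1)={0}
  fail(10) 'cac': from fail(9)=2 chase 'c': 2 ⇒ 13;  out={2}∪out(13)={2,6}
  fail(11) 'abd': from fail(3)=1 chase 'd': 1→0 ⇒ 0;  out=∅∪out(0)=∅
  fail(14) 'acd': from fail(13)=8 chase 'd': 8→0 ⇒ 0;  out=∅∪out(0)=∅
  fail(5) 'abbd': from fail(4)=1 chase 'd': 1→0 ⇒ 0;  out=∅∪out(0)=∅
  fail(12) 'abdc': from fail(11)=0 chase 'c': 0 ⇒ 8;  out={3}∪out(8)={3}
  fail(15) 'acdb': from fail(14)=0 chase 'b': 0 ⇒ 1;  out={4}∪out(1)={0,4}
  fail(6) 'abbda': from fail(5)=0 chase 'a': 0 ⇒ 2;  out=∅∪out(2)=∅
  fail(7) 'abbdac': from fail(6)=2 chase 'c': 2 ⇒ 13;  out={1}∪out(13)={1,6}

Run:
pos 0 'd': at 0
pos 1 'b': at 1  emit P0@[1:1]
pos 2 'd': at 0 (via fail)
pos 3 'd': at 0
pos 4 'a': at 2
pos 5 'b': at 3  emit P0@[5:5]
pos 6 'b': at 4  emit P0@[6:6]
pos 7 'd': at 5
pos 8 'a': at 6
pos 9 'c': at 7  emit P1@[4:9],P6@[8:9]
pos 10 'a': at 9 (via fail)  emit P5@[9:10]
pos 11 'c': at 10  emit P2@[9:11],P6@[10:11]
pos 12 'a': at 9 (via fail)  emit P5@[11:12]
pos 13 'c': at 10  emit P2@[11:13],P6@[12:13]
pos 14 'a': at 9 (via fail)  emit P5@[13:14]
pos 15 'b': at 3 (via fail)  emit P0@[15:15]
pos 16 'b': at 4  emit P0@[16:16]
pos 17 'd': at 5
pos 18 'a': at 6
pos 19 'c': at 7  emit P1@[14:19],P6@[18:19]
pos 20 'b': at 1 (via fail)  emit P0@[20:20]
pos 21 'd': at 0 (via fail)
pos 22 'b': at 1  emit P0@[22:22]
pos 23 'a': at 2 (via fail)
pos 24 'a': at 2 (via fail)
pos 25 'c': at 13  emit P6@[24:25]
pos 26 'c': at 8 (via fail)
pos 27 'a': at 9  emit P5@[26:27]
pos 28 'c': at 10  emit P2@[26:28],P6@[27:28]
pos 29 'b': at 1 (via fail)  emit P0@[29:29]
pos 30 'c': at 8 (via fail)
pos 31 'a': at 9  emit P5@[30:31]
pos 32 'a': at 2 (via fail)
pos 33 'b': at 3  emit P0@[33:33]

Result: [[1,0],[5,0],[6,0],[9,1],[9,6],[10,5],[11,2],[11,6],[12,5],[13,2],[13,6],[14,5],[15,0],[16,0],[19,1],[19,6],[20,0],[22,0],[25,6],[27,5],[28,2],[28,6],[29,0],[31,5],[33,0]]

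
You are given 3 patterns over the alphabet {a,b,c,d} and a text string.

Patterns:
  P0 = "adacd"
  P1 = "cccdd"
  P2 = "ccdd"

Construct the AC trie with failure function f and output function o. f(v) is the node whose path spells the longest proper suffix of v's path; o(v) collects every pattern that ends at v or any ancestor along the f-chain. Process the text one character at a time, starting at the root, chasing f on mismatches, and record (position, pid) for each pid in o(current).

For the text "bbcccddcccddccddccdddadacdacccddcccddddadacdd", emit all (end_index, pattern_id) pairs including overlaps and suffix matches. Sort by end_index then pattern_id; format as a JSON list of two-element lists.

Build automaton:
Trie (insert patterns):
  0='ε' goto a→1 c→6
  1='a' goto d→2
  2='ad' goto a→3
  3='ada' goto c→4
  4='adac' goto d→5
  5='adacd' goto ·  [P0 ends]
  6='c' goto c→7
  7='cc' goto c→8 d→11
  8='ccc' goto d→9
  9='cccd' goto d→10
  10='cccdd' goto ·  [P1 ends]
  11='ccd' goto d→12
  12='ccdd' goto ·  [P2 ends]

Failure links (BFS by depth):
  n1('a'): parent n0 fail=0; on 'a' 0 → fail=0;  out ∅∪∅=∅
  n6('c'): parent n0 fail=0; on 'c' 0 → fail=0;  out ∅∪∅=∅
  n2('ad'): parent n1 fail=0; on 'd' 0 → fail=0;  out ∅∪∅=∅
  n7('cc'): parent n6 fail=0; on 'c' 0 → fail=6;  out ∅∪∅=∅
  n3('ada'): parent n2 fail=0; on 'a' 0 → fail=1;  out ∅∪∅=∅
  n8('ccc'): parent n7 fail=6; on 'c' 6 → fail=7;  out ∅∪∅=∅
  n11('ccd'): parent n7 fail=6; on 'd' 6→0 → fail=0;  out ∅∪∅=∅
  n4('adac'): parent n3 fail=1; on 'c' 1→0 → fail=6;  out ∅∪∅=∅
  n9('cccd'): parent n8 fail=7; on 'd' 7 → fail=11;  out ∅∪∅=∅
  n12('ccdd'): parent n11 fail=0; on 'd' 0 → fail=0;  out {2}∪∅={2}
  n5('adacd'): parent n4 fail=6; on 'd' 6→0 → fail=0;  out {0}∪∅={0}
  n10('cccdd'): parent n9 fail=11; on 'd' 11 → fail=12;  out {1}∪{2}={1,2}

Run:
pos 0 'b': at 0
pos 1 'b': at 0
pos 2 'c': at 6
pos 3 'c': at 7
pos 4 'c': at 8
pos 5 'd': at 9
pos 6 'd': at 10  emit P1@[2:6],P2@[3:6]
pos 7 'c': at 6 ·f
pos 8 'c': at 7
pos 9 'c': at 8
pos 10 'd': at 9
pos 11 'd': at 10  emit P1@[7:11],P2@[8:11]
pos 12 'c': at 6 ·f
pos 13 'c': at 7
pos 14 'd': at 11
pos 15 'd': at 12  emit P2@[12:15]
pos 16 'c': at 6 ·f
pos 17 'c': at 7
pos 18 'd': at 11
pos 19 'd': at 12  emit P2@[16:19]
pos 20 'd': at 0 ·f
pos 21 'a': at 1
pos 22 'd': at 2
pos 23 'a': at 3
pos 24 'c': at 4
pos 25 'd': at 5  emit P0@[21:25]
pos 26 'a': at 1 ·f
pos 27 'c': at 6 ·f
pos 28 'c': at 7
pos 29 'c': at 8
pos 30 'd': at 9
pos 31 'd': at 10  emit P1@[27:31],P2@[28:31]
pos 32 'c': at 6 ·f
pos 33 'c': at 7
pos 34 'c': at 8
pos 35 'd': at 9
pos 36 'd': at 10  emit P1@[32:36],P2@[33:36]
pos 37 'd': at 0 ·f
pos 38 'd': at 0
pos 39 'a': at 1
pos 40 'd': at 2
pos 41 'a': at 3
pos 42 'c': at 4
pos 43 'd': at 5  emit P0@[39:43]
pos 44 'd': at 0 ·f

Result: [[6,1],[6,2],[11,1],[11,2],[15,2],[19,2],[25,0],[31,1],[31,2],[36,1],[36,2],[43,0]]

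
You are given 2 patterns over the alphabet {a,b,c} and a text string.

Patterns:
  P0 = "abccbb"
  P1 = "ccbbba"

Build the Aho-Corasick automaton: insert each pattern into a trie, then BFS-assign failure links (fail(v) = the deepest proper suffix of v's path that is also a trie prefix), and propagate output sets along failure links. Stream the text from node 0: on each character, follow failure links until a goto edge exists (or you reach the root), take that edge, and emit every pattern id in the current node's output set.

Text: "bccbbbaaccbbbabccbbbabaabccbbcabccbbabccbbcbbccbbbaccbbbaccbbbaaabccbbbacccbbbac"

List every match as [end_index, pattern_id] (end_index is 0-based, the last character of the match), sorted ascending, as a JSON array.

Build automaton:
Trie (insert patterns):
  n0 'ε': a→1 c→7
  n1 'a': b→2
  n2 'ab': c→3
  n3 'abc': c→4
  n4 'abcc': b→5
  n5 'abccb': b→6
  n6 'abccbb': ·  ←P0
  n7 'c': c→8
  n8 'cc': b→9
  n9 'ccb': b→10
  n10 'ccbb': b→11
  n11 'ccbbb': a→12
  n12 'ccbbba': ·  ←P1

BFS fail/out derivation:
  fail(1) 'a': from fail(0)=0 chase 'a': 0 ⇒ 0;  out=∅∪out(0)=∅
  fail(7) 'c': from fail(0)=0 chase 'c': 0 ⇒ 0;  out=∅∪out(0)=∅
  fail(2) 'ab': from fail(1)=0 chase 'b': 0 ⇒ 0;  out=∅∪out(0)=∅
  fail(8) 'cc': from fail(7)=0 chase 'c': 0 ⇒ 7;  out=∅∪out(7)=∅
  fail(3) 'abc': from fail(2)=0 chase 'c': 0 ⇒ 7;  out=∅∪out(7)=∅
  fail(9) 'ccb': from fail(8)=7 chase 'b': 7→0 ⇒ 0;  out=∅∪out(0)=∅
  fail(4) 'abcc': from fail(3)=7 chase 'c': 7 ⇒ 8;  out=∅∪out(8)=∅
  fail(10) 'ccbb': from fail(9)=0 chase 'b': 0 ⇒ 0;  out=∅∪out(0)=∅
  fail(5) 'abccb': from fail(4)=8 chase 'b': 8 ⇒ 9;  out=∅∪out(9)=∅
  fail(11) 'ccbbb': from fail(10)=0 chase 'b': 0 ⇒ 0;  out=∅∪out(0)=∅
  fail(6) 'abccbb': from fail(5)=9 chase 'b': 9 ⇒ 10;  out={0}∪out(10)={0}
  fail(12) 'ccbbba': from fail(11)=0 chase 'a': 0 ⇒ 1;  out={1}∪out(1)={1}

Run:
pos 0 'b': at 0
pos 1 'c': at 7
pos 2 'c': at 8
pos 3 'b': at 9
pos 4 'b': at 10
pos 5 'b': at 11
pos 6 'a': at 12  → match P1@[1:6]
pos 7 'a': at 1 (via fail)
pos 8 'c': at 7 (via fail)
pos 9 'c': at 8
pos 10 'b': at 9
pos 11 'b': at 10
pos 12 'b': at 11
pos 13 'a': at 12  → match P1@[8:13]
pos 14 'b': at 2 (via fail)
pos 15 'c': at 3
pos 16 'c': at 4
pos 17 'b': at 5
pos 18 'b': at 6  → match P0@[13:18]
pos 19 'b': at 11 (via fail)
pos 20 'a': at 12  → match P1@[15:20]
pos 21 'b': at 2 (via fail)
pos 22 'a': at 1 (via fail)
pos 23 'a': at 1 (via fail)
pos 24 'b': at 2
pos 25 'c': at 3
pos 26 'c': at 4
pos 27 'b': at 5
pos 28 'b': at 6  → match P0@[23:28]
pos 29 'c': at 7 (via fail)
pos 30 'a': at 1 (via fail)
pos 31 'b': at 2
pos 32 'c': at 3
pos 33 'c': at 4
pos 34 'b': at 5
pos 35 'b': at 6  → match P0@[30:35]
pos 36 'a': at 1 (via fail)
pos 37 'b': at 2
pos 38 'c': at 3
pos 39 'c': at 4
pos 40 'b': at 5
pos 41 'b': at 6  → match P0@[36:41]
pos 42 'c': at 7 (via fail)
pos 43 'b': at 0 (via fail)
pos 44 'b': at 0
pos 45 'c': at 7
pos 46 'c': at 8
pos 47 'b': at 9
pos 48 'b': at 10
pos 49 'b': at 11
pos 50 'a': at 12  → match P1@[45:50]
pos 51 'c': at 7 (via fail)
pos 52 'c': at 8
pos 53 'b': at 9
pos 54 'b': at 10
pos 55 'b': at 11
pos 56 'a': at 12  → match P1@[51:56]
pos 57 'c': at 7 (via fail)
pos 58 'c': at 8
pos 59 'b': at 9
pos 60 'b': at 10
pos 61 'b': at 11
pos 62 'a': at 12  → match P1@[57:62]
pos 63 'a': at 1 (via fail)
pos 64 'a': at 1 (via fail)
pos 65 'b': at 2
pos 66 'c': at 3
pos 67 'c': at 4
pos 68 'b': at 5
pos 69 'b': at 6  → match P0@[64:69]
pos 70 'b': at 11 (via fail)
pos 71 'a': at 12  → match P1@[66:71]
pos 72 'c': at 7 (via fail)
pos 73 'c': at 8
pos 74 'c': at 8 (via fail)
pos 75 'b': at 9
pos 76 'b': at 10
pos 77 'b': at 11
pos 78 'a': at 12  → match P1@[73:78]
pos 79 'c': at 7 (via fail)

Result: [[6,1],[13,1],[18,0],[20,1],[28,0],[35,0],[41,0],[50,1],[56,1],[62,1],[69,0],[71,1],[78,1]]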